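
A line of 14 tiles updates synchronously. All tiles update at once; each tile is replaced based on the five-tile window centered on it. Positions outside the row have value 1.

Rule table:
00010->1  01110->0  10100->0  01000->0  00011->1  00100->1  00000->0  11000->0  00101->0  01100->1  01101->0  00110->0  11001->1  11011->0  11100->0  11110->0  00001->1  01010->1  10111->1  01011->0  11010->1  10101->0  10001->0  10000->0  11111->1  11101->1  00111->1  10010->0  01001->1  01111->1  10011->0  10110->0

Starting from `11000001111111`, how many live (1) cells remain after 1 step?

step 1: 00000111111111
count of 1: 9

9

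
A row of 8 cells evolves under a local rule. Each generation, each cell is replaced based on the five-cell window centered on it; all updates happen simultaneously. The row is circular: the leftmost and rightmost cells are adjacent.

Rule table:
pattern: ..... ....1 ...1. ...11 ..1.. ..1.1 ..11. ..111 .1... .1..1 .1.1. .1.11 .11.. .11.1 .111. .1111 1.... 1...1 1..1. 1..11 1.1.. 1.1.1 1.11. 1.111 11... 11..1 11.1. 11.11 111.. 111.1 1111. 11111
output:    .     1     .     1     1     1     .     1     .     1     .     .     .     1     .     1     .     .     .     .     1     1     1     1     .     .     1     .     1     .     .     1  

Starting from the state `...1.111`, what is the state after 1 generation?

...1.1.1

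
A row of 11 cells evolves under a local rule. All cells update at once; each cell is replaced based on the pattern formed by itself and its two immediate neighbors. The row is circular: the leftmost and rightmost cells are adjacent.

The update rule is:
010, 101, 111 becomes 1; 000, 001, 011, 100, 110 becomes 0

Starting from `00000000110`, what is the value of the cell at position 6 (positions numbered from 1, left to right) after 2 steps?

00000000000
00000000000
position 6 holds 0

0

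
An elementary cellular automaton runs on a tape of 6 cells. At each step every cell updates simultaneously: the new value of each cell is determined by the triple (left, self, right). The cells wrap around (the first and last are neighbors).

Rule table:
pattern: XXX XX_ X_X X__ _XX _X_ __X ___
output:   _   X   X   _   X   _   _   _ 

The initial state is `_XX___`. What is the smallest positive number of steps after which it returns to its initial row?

step 1: _XX___

1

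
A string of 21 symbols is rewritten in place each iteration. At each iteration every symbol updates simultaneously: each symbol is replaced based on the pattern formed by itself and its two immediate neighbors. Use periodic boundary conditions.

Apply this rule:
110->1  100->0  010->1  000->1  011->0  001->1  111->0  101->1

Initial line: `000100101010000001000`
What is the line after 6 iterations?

010111101011110101111

111101111110111111011
000110000011000001100
111010111101011110101
001111000111100011110
110001011000101100010
010111101011110101111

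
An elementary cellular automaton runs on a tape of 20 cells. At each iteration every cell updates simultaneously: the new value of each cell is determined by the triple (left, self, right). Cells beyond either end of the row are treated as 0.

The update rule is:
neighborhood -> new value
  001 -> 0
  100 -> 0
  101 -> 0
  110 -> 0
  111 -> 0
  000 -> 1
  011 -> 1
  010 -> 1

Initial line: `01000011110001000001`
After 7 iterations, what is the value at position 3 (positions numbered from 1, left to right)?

01011010000101011101
01010010110101010001
01010010100101010101
01010010100101010101  (fixed point — unchanged through iteration 7)
position 3 holds 0

0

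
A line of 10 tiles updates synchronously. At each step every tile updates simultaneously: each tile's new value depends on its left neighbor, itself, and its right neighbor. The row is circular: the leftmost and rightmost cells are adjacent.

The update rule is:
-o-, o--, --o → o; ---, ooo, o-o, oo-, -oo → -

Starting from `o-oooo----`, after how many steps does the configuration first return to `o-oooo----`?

o-----o--o
-o---oooo-
ooo-o----o
----oo--o-
---o--oooo
o-oooo----

6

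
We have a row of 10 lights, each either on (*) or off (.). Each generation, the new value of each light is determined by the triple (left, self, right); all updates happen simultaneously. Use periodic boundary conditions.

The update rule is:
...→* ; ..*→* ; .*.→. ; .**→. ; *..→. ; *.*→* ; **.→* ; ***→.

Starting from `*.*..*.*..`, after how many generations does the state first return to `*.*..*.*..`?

.*..*.*..*
*..*.*..*.
..*.*..*.*
.*.*..*.*.
*.*..*.*..

5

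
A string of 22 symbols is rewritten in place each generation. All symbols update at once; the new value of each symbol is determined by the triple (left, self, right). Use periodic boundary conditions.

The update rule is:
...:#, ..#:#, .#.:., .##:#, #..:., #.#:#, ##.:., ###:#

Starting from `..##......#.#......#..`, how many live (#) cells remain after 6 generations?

###..#####.#..#####..#
##..#####.#..#####..##
#..#####.#..#####..###
..#####.#..#####..####
.#####.#..#####..####.
#####.#..#####..####..
count of #: 15

15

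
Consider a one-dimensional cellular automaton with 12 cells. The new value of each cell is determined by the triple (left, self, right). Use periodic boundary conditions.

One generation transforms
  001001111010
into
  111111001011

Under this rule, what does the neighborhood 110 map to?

At position 8 the neighborhood is 110; the next row has 1 there.

1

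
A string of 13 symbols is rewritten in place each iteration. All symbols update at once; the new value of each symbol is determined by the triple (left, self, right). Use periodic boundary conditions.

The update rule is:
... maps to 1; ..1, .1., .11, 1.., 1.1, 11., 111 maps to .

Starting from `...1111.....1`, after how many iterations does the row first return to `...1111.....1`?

2

.1......111..
...1111.....1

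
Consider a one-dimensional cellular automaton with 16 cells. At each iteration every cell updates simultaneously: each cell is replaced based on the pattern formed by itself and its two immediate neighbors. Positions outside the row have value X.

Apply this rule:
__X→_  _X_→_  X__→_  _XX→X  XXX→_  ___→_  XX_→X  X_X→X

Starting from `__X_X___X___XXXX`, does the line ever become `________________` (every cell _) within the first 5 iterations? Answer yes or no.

yes

iteration 1: ___X________X___
iteration 2: ________________
all cells are _ at iteration 2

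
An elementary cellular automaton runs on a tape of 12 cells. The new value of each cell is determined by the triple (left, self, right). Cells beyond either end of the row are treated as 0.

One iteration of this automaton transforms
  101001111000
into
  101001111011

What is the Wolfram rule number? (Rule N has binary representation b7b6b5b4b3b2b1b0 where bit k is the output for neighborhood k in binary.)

205

position 6: 111 → 1  (bit 7 = 1)
position 8: 110 → 1  (bit 6 = 1)
position 1: 101 → 0  (bit 5 = 0)
position 3: 100 → 0  (bit 4 = 0)
position 5: 011 → 1  (bit 3 = 1)
position 0: 010 → 1  (bit 2 = 1)
position 4: 001 → 0  (bit 1 = 0)
position 10: 000 → 1  (bit 0 = 1)
bits b7..b0 = 11001101 = 205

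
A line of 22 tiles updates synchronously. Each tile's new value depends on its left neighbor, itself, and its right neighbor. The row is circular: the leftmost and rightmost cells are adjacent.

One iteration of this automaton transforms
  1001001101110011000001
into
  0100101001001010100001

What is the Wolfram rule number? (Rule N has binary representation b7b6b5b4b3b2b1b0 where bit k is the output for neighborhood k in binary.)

24

position 10: 111 → 0  (bit 7 = 0)
position 0: 110 → 0  (bit 6 = 0)
position 8: 101 → 0  (bit 5 = 0)
position 1: 100 → 1  (bit 4 = 1)
position 6: 011 → 1  (bit 3 = 1)
position 3: 010 → 0  (bit 2 = 0)
position 2: 001 → 0  (bit 1 = 0)
position 17: 000 → 0  (bit 0 = 0)
bits b7..b0 = 00011000 = 24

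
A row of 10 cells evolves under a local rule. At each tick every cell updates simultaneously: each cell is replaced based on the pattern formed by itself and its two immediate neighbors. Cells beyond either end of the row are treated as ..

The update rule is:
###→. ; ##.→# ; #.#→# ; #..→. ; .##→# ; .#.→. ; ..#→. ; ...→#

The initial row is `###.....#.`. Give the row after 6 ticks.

#.#.###...
.#.##.#.##
..####.###
#.#..###.#
.#...#.##.
...#..###.

...#..###.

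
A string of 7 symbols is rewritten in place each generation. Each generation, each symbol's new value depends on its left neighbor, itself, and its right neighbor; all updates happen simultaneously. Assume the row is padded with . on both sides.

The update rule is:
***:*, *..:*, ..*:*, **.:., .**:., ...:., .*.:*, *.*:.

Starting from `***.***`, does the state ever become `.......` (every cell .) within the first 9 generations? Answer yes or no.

.*...*.
***.***  (repeats generation 0; period 2)
generation 9: .*...*.
generation 9 is .*...*., still not uniform .

no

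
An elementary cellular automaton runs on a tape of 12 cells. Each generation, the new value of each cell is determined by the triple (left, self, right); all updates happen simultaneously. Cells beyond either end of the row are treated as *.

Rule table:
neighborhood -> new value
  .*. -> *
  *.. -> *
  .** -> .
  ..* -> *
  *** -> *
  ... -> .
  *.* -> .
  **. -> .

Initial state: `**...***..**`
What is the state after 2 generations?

..*.*.*.....

generation 1: *.*.*.*.**.*
generation 2: ..*.*.*.....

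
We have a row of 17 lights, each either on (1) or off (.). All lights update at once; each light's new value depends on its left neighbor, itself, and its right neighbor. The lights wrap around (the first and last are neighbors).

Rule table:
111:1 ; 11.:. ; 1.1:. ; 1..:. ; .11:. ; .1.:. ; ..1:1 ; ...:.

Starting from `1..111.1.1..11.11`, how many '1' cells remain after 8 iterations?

..1.1......1....1
.1........1....1.
1........1....1..
........1....1..1
.......1....1..1.
......1....1..1..
.....1....1..1...
....1....1..1....
count of 1: 3

3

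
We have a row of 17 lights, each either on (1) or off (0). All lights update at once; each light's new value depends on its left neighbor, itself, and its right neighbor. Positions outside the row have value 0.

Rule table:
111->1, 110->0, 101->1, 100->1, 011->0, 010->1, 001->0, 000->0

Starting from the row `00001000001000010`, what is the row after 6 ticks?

tick 1: 00001100001100011
tick 2: 00000010000010000
tick 3: 00000011000011000
tick 4: 00000000100000100
tick 5: 00000000110000110
tick 6: 00000000001000001

00000000001000001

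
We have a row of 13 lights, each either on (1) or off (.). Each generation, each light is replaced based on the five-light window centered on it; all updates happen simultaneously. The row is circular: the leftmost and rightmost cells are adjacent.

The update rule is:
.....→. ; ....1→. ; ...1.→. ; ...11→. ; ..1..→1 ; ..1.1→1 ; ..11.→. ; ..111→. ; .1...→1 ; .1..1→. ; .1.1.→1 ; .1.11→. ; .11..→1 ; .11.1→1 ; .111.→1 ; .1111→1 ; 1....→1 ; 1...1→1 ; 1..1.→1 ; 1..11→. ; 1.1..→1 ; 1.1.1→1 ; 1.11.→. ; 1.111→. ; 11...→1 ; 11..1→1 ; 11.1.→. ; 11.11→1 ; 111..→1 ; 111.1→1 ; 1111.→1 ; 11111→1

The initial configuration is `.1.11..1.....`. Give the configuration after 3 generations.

.1..111111...
.1...1111111.
1111..1111111

1111..1111111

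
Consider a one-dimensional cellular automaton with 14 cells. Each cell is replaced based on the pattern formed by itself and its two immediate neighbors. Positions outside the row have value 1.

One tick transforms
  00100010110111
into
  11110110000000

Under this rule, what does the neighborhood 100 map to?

1

At position 0 the neighborhood is 100; the next row has 1 there.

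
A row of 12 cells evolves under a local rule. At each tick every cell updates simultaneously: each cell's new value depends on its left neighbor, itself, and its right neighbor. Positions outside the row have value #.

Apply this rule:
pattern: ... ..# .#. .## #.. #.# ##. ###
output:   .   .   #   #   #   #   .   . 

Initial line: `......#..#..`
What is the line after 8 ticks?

#.....##.##.
.#....#.##.#
###...###.##
...#..#..##.
#..##.##.#.#
.#.#.##.####
######.##...
......##.#..

......##.#..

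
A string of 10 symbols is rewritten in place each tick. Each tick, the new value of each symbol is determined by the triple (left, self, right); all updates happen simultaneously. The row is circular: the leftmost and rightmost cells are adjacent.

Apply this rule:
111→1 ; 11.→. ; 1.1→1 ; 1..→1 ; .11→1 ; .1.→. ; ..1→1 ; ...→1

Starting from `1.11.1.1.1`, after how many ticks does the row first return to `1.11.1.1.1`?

10

tick 1: .11.1.1.11
tick 2: 11.1.1.11.
tick 3: 1.1.1.11.1
tick 4: .1.1.11.11
tick 5: 1.1.11.11.
tick 6: .1.11.11.1
tick 7: 1.11.11.1.
tick 8: .11.11.1.1
tick 9: 11.11.1.1.
tick 10: 1.11.1.1.1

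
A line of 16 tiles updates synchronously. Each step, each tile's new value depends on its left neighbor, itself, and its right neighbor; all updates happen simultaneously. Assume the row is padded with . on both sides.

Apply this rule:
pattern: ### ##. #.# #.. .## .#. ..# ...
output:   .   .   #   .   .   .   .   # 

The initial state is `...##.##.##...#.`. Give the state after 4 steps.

step 1: ##...#..#...#...
step 2: ...#......#...##
step 3: ##...####...#...
step 4: ...#......#...##

...#......#...##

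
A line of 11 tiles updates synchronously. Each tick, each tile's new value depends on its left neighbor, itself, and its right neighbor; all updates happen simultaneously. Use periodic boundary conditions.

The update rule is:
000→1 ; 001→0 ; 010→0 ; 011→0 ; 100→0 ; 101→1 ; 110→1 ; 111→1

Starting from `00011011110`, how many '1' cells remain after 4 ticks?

4

tick 1: 11001101110
tick 2: 01000110111
tick 3: 10010011011
tick 4: 10000001101
count of 1: 4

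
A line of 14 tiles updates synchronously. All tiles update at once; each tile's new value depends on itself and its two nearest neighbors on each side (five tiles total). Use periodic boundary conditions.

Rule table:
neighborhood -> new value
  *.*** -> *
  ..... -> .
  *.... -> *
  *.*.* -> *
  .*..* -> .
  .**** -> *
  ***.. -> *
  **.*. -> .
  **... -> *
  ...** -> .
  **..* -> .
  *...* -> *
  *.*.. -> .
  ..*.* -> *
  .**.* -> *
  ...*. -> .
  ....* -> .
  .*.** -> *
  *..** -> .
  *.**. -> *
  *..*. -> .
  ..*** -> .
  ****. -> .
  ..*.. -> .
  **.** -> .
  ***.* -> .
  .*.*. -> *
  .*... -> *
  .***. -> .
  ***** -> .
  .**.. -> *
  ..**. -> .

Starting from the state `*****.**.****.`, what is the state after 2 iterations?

.***...*.****.

**....**.**...
.***...*.****.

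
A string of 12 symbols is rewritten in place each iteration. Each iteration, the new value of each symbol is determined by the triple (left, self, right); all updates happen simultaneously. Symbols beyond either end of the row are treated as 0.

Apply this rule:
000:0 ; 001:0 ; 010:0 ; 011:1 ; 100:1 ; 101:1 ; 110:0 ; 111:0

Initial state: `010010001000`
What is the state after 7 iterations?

000000001001

001001000100
000100100010
000010010001
000001001000
000000100100
000000010010
000000001001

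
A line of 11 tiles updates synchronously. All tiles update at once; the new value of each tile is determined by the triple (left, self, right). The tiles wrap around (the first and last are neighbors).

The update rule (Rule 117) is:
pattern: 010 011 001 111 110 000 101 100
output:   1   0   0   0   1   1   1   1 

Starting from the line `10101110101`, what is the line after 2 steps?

step 1: 11110011110
step 2: 00011000011

00011000011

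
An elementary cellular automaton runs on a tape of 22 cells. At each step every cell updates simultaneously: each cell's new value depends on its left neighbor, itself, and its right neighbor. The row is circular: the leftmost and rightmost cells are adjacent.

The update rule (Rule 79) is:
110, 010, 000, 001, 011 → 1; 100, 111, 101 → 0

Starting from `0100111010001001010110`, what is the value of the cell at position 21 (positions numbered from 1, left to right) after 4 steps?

1101101010111011010110
1101101010101011010110
1101101010101011010110  (fixed point — unchanged through step 4)
position 21 holds 1

1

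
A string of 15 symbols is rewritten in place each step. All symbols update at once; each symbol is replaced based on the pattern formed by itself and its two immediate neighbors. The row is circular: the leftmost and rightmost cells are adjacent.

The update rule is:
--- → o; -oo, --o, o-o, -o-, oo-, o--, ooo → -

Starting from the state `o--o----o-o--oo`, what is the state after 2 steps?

oooo----ooooooo

-----oo--------
oooo----ooooooo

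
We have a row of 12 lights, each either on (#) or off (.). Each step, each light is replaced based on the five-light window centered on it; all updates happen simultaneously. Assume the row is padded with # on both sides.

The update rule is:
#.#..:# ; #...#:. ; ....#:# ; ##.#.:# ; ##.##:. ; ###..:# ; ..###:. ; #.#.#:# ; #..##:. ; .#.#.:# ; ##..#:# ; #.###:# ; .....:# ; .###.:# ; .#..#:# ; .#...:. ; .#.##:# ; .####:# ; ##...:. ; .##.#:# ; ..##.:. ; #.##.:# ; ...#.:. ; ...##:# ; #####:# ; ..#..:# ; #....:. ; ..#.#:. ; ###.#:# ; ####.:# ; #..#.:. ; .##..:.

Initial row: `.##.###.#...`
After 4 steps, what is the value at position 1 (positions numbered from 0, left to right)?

#

step 1: .##.#####..#
step 2: .##.######..
step 3: .##.#######.
step 4: .##.#######.
position 1 holds #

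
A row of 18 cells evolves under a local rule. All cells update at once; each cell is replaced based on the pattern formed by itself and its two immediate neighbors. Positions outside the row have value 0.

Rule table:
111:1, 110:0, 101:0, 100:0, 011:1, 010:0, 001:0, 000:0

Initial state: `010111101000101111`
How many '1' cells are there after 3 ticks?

2

000111000000001110
000110000000001100
000100000000001000
count of 1: 2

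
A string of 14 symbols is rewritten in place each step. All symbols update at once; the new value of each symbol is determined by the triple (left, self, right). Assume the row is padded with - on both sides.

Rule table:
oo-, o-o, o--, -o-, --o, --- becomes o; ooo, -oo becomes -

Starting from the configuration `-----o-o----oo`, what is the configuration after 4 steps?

oooooooooooo-o
-----------ooo
ooooooooooo--o
----------oooo

----------oooo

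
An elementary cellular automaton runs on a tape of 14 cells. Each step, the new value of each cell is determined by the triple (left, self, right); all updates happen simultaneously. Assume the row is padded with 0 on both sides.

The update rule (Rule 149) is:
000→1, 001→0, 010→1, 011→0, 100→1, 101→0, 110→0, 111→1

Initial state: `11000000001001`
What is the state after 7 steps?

11111010000101

step 1: 00111111101101
step 2: 10011111000001
step 3: 11001110111101
step 4: 00100100011001
step 5: 10110111000101
step 6: 10000010110101
step 7: 11111010000101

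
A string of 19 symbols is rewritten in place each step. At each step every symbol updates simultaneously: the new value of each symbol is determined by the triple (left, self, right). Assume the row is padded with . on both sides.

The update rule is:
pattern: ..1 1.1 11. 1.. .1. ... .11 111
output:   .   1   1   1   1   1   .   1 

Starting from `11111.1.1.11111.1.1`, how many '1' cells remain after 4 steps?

step 1: .111111111.11111111
step 2: ..111111111.1111111
step 3: 1..111111111.111111
step 4: 11..111111111.11111
count of 1: 16

16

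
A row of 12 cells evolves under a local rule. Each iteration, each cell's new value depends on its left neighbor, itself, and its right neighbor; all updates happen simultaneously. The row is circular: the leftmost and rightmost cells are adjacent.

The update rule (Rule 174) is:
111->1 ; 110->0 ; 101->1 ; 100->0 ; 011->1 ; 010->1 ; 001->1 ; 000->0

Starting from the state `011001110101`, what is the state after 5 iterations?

111011111100

iteration 1: 110011101111
iteration 2: 100111011111
iteration 3: 001110111111
iteration 4: 011101111110
iteration 5: 111011111100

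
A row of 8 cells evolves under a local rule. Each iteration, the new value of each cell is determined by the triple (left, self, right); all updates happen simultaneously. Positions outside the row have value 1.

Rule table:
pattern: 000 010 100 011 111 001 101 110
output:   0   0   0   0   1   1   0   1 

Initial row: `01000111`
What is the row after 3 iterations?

00001011
00010001
00100010

00100010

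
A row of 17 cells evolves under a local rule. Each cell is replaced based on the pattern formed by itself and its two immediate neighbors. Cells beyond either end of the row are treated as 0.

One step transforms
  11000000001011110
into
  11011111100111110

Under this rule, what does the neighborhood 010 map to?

At position 10 the neighborhood is 010; the next row has 0 there.

0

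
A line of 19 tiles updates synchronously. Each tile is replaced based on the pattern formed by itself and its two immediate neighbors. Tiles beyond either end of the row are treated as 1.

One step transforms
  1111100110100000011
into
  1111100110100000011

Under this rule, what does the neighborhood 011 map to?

At position 7 the neighborhood is 011; the next row has 1 there.

1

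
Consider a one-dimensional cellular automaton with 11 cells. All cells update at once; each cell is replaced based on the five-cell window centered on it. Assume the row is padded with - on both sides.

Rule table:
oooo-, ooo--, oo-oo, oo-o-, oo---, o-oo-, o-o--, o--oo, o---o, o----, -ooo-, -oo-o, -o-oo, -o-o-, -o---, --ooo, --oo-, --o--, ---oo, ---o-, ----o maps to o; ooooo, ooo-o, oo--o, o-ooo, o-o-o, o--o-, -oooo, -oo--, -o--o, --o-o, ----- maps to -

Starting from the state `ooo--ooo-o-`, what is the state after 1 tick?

ooo-ooo-ooo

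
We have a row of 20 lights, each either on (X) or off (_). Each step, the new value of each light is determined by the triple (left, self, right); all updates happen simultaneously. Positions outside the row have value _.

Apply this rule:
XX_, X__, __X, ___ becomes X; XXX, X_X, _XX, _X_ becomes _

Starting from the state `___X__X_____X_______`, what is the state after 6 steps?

XXX_XX_XXXXX_XXXXXXX
__X__X_____X_______X
XX_XX_XXXXX_XXXXXXX_
_X__X_____X_______XX
X_XX_XXXXX_XXXXXXX_X
___X_____X_______X__

___X_____X_______X__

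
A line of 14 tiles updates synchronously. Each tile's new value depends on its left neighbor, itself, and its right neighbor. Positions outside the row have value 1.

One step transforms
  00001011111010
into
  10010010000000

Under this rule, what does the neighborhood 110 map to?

0

At position 10 the neighborhood is 110; the next row has 0 there.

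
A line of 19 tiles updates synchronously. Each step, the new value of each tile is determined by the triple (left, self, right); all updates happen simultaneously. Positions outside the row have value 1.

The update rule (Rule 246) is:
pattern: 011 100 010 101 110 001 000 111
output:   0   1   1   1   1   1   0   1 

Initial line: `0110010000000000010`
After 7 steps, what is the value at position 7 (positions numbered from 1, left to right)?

step 1: 1011111000000000111
step 2: 1101111100000001011
step 3: 1110111110000011101
step 4: 1111011111000101110
step 5: 1111101111101110111
step 6: 1111110111110111011
step 7: 1111111011111011101
position 7 holds 1

1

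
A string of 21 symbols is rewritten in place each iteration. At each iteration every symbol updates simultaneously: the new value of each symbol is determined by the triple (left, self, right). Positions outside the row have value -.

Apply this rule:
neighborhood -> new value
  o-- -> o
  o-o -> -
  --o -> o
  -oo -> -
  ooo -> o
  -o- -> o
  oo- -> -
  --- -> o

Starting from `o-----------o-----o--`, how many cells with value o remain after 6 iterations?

13

ooooooooooooooooooooo
-ooooooooooooooooooo-
o-ooooooooooooooooo-o
o--ooooooooooooooo--o
ooo-ooooooooooooo-ooo
-o---ooooooooooo---o-
count of o: 13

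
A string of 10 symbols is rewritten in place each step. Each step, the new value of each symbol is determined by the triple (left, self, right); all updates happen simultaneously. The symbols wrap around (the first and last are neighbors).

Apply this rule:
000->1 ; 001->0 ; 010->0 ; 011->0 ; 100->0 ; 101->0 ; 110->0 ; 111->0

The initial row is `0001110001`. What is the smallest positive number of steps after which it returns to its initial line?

2

0100000100
0001110001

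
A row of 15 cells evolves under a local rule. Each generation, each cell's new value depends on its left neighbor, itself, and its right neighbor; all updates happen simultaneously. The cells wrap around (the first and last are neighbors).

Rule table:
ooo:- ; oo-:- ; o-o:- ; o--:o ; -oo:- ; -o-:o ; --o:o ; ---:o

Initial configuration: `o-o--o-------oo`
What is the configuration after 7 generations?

--ooooooooooo--

--ooooooooooo--
oo-----------oo
--ooooooooooo--  (repeats generation 1; period 2)
generation 7: --ooooooooooo--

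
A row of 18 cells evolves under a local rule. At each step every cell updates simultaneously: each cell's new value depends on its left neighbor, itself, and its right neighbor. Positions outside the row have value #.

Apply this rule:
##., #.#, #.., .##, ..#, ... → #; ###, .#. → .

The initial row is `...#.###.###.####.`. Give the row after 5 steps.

step 1: ###.##.###.###..##
step 2: ..######.###.####.
step 3: ###....###.###..##
step 4: ..######.###.####.  (repeats step 2; period 2)
step 5: ###....###.###..##

###....###.###..##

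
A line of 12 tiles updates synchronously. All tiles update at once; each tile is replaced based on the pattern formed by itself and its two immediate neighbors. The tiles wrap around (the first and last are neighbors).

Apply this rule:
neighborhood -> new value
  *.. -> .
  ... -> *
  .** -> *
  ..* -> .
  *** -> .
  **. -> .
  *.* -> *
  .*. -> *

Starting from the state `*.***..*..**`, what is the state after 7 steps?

step 1: .**....*..*.
step 2: .*..**.*..*.
step 3: .*..*.**..*.
step 4: .*..***...*.
step 5: .*..*...*.*.
step 6: .*..*.*.***.
step 7: .*..*****...

.*..*****...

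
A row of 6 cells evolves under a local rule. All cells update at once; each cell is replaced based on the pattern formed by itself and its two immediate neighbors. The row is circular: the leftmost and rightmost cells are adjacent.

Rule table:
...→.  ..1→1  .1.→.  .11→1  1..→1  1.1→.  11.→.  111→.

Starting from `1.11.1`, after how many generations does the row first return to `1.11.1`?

..1..1
11.11.
1..1..
.11.11
.1..1.
1.11.1

6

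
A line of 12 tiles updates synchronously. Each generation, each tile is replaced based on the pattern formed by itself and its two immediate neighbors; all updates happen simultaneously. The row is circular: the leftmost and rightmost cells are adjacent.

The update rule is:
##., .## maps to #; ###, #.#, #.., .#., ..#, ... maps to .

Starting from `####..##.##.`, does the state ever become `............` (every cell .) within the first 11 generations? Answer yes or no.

#..#..##.##.
......##.##.
......##.##.  (fixed point — unchanged through generation 11)
generation 11 is ......##.##., still not uniform .

no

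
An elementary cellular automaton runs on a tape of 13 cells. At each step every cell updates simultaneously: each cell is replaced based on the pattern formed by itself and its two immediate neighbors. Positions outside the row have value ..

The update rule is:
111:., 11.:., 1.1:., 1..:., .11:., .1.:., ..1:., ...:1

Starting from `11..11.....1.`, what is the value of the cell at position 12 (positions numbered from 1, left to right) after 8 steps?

.......111...
111111.....11
.......111...  (repeats step 1; period 2)
step 8: 111111.....11
position 12 holds 1

1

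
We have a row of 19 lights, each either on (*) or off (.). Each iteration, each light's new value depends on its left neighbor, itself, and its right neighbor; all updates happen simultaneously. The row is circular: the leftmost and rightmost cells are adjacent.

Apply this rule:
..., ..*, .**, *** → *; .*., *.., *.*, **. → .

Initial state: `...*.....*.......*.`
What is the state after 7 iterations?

***..****..******..
**..****..******..*
*..****..******..**
..****..******..***
.****..******..***.
****..******..***..
***..******..***..*

***..******..***..*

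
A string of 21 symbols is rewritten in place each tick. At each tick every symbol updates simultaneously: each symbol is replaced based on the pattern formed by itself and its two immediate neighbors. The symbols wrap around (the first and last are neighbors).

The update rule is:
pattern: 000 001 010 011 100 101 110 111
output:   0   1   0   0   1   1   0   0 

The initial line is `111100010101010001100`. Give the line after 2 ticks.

100101010101010101100

tick 1: 000010101010101010011
tick 2: 100101010101010101100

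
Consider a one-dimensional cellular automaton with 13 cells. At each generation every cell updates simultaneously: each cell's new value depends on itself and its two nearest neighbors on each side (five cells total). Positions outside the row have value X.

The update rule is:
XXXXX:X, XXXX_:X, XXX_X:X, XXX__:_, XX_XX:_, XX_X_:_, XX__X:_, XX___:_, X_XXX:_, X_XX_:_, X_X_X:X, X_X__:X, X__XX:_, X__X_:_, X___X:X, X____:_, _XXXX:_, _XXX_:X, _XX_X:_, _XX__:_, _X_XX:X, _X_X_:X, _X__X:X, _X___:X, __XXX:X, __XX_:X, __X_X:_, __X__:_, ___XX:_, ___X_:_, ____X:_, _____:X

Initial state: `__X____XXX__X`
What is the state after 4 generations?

____XX_X____X

generation 1: ___X___XX___X
generation 2: _X__XX_X__X_X
generation 3: _XX_X__XX__X_
generation 4: ____XX_X____X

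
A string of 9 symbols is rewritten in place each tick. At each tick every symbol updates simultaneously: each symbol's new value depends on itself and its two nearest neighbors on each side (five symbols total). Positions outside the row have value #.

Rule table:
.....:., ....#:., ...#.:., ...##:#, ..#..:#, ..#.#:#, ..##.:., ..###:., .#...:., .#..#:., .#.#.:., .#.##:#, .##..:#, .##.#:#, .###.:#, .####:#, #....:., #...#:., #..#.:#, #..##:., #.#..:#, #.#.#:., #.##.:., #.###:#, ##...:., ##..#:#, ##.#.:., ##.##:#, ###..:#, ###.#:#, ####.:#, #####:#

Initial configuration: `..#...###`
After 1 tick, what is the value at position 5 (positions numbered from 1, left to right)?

.

###..#.##
position 5 holds .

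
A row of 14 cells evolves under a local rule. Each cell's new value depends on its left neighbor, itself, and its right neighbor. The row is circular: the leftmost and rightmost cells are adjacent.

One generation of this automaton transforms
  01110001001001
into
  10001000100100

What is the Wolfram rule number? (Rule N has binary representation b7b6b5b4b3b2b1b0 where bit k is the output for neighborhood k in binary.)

48

position 2: 111 → 0  (bit 7 = 0)
position 3: 110 → 0  (bit 6 = 0)
position 0: 101 → 1  (bit 5 = 1)
position 4: 100 → 1  (bit 4 = 1)
position 1: 011 → 0  (bit 3 = 0)
position 7: 010 → 0  (bit 2 = 0)
position 6: 001 → 0  (bit 1 = 0)
position 5: 000 → 0  (bit 0 = 0)
bits b7..b0 = 00110000 = 48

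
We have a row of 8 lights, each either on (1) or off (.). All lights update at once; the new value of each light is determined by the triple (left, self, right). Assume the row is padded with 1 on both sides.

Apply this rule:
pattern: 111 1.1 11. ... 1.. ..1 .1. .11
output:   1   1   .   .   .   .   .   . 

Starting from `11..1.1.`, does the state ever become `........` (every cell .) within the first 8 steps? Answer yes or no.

yes

1....1.1
......1.
.......1
........
all cells are . at step 4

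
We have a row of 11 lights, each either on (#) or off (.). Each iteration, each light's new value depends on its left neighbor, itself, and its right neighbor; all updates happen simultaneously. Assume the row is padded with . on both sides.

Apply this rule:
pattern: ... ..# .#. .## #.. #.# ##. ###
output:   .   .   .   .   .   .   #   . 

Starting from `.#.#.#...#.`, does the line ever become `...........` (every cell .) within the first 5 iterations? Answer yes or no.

...........
all cells are . at iteration 1

yes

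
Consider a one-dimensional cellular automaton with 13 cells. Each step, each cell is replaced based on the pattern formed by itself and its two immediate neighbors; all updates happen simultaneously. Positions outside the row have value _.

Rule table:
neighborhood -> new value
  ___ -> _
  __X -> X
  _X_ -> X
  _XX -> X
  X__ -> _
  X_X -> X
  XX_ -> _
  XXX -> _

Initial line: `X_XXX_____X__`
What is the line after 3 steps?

XXX______XX__
X_______XX___
X______XX____

X______XX____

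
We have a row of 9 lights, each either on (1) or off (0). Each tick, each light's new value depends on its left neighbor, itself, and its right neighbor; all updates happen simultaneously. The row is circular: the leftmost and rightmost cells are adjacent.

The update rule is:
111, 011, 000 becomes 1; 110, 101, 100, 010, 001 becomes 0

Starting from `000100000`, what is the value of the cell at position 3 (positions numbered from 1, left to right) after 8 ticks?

0

tick 1: 110001111
tick 2: 100101111
tick 3: 000001111
tick 4: 011101110
tick 5: 011001100
tick 6: 010001001
tick 7: 000100000  (repeats tick 0; period 7)
tick 8: 110001111
position 3 holds 0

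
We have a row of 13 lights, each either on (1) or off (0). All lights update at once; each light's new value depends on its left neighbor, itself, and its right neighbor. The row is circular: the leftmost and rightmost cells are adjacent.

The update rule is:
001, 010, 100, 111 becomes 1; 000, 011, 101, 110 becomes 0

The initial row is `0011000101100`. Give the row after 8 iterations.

iteration 1: 0100101100010
iteration 2: 1111100010111
iteration 3: 1111010110011
iteration 4: 1110010001101
iteration 5: 1101111010000
iteration 6: 0000110011001
iteration 7: 1001001100111
iteration 8: 0111110011011

0111110011011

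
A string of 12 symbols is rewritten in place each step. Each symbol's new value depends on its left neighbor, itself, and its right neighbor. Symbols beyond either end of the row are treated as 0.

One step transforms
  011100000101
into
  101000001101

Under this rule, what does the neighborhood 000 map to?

At position 5 the neighborhood is 000; the next row has 0 there.

0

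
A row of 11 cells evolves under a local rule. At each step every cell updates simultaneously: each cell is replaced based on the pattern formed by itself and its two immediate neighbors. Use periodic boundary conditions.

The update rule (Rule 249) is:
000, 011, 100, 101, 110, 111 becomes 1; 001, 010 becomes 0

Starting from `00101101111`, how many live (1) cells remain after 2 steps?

10011111111
11011111111
count of 1: 10

10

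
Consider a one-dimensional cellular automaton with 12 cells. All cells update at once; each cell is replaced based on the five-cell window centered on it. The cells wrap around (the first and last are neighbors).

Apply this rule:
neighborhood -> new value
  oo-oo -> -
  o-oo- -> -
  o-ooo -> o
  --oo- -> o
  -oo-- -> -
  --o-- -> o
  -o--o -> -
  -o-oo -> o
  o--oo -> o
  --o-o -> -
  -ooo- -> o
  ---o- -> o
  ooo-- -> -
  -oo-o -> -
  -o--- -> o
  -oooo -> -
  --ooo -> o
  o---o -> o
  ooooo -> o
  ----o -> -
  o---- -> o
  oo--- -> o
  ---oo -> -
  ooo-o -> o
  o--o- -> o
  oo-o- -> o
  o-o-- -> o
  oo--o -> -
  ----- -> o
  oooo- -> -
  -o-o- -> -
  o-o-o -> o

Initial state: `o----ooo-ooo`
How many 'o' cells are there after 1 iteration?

6

iteration 1: -oo--ooo-o--
count of o: 6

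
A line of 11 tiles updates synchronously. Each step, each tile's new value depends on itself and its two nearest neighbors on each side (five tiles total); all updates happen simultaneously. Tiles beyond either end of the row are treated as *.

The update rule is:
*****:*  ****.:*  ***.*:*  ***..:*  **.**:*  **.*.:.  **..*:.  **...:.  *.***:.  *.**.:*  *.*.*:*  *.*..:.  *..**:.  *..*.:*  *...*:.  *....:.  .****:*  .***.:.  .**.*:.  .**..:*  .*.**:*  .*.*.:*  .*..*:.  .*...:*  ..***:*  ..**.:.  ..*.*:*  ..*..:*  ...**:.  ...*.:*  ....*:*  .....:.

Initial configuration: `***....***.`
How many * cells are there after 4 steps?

step 1: ***..*.*.**
step 2: ***.*****.*
step 3: ****.*****.
step 4: *****.*****
count of *: 10

10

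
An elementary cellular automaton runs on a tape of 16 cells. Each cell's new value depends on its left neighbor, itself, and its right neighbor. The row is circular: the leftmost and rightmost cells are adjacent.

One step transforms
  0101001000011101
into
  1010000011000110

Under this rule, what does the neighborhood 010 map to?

At position 1 the neighborhood is 010; the next row has 0 there.

0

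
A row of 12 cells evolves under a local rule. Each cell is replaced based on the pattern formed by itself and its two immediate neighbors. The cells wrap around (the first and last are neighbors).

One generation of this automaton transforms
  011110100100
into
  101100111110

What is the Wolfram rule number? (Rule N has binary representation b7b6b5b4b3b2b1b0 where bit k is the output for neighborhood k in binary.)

position 2: 111 → 1  (bit 7 = 1)
position 4: 110 → 0  (bit 6 = 0)
position 5: 101 → 0  (bit 5 = 0)
position 7: 100 → 1  (bit 4 = 1)
position 1: 011 → 0  (bit 3 = 0)
position 6: 010 → 1  (bit 2 = 1)
position 0: 001 → 1  (bit 1 = 1)
position 11: 000 → 0  (bit 0 = 0)
bits b7..b0 = 10010110 = 150

150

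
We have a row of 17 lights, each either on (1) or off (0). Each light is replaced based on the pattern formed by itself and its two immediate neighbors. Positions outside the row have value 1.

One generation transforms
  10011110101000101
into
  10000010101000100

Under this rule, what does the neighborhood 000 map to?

At position 12 the neighborhood is 000; the next row has 0 there.

0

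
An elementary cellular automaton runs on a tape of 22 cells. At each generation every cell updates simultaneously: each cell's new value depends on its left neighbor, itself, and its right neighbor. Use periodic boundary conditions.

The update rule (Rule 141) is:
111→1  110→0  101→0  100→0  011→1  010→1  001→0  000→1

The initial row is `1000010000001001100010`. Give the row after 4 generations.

generation 1: 1011010111101001001010
generation 2: 1010010111001001001010
generation 3: 1010010110001001001010
generation 4: 1010010100101001001010

1010010100101001001010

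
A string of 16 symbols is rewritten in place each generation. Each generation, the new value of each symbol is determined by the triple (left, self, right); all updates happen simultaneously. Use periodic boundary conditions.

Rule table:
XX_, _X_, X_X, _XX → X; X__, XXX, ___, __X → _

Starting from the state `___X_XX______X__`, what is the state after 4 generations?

___X__X______X__

___XXXX______X__
___X__X______X__
___X__X______X__  (fixed point — unchanged through generation 4)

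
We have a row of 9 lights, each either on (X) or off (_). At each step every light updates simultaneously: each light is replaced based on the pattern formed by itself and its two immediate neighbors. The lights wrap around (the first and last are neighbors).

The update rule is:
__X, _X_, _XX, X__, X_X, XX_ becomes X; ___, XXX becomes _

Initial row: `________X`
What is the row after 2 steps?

XX____XX_

step 1: X______XX
step 2: XX____XX_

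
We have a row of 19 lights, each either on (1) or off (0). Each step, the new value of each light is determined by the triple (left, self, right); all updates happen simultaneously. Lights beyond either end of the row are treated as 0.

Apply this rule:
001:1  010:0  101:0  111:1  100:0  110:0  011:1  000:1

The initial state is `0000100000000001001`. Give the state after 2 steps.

1111001111111110010
1110011111111100100

1110011111111100100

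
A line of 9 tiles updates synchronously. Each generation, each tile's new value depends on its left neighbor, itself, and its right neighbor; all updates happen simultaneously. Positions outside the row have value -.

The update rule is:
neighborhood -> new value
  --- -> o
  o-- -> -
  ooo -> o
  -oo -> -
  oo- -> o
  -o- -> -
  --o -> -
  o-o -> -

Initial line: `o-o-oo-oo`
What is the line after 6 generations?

-----o--o

-----o--o
oooo-----
-ooo-oooo
--oo--ooo
o--o---oo
-----o--o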